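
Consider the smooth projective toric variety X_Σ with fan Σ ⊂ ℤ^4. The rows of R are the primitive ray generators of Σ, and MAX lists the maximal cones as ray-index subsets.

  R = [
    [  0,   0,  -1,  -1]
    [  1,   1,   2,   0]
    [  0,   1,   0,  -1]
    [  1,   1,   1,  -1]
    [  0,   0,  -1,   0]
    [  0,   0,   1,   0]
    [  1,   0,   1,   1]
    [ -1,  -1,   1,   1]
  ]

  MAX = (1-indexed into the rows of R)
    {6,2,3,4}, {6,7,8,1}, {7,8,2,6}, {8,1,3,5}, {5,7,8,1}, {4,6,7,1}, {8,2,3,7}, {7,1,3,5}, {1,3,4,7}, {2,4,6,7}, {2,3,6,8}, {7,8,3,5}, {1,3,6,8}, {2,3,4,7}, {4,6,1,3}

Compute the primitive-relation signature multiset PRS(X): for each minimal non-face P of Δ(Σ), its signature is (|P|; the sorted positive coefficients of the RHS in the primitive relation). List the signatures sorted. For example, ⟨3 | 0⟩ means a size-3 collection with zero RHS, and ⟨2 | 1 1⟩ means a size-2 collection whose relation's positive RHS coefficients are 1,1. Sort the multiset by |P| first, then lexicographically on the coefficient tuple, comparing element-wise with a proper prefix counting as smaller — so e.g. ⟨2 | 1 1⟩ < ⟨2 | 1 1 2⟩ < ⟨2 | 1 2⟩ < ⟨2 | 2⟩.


Σ has 7 primitive collections:

  • {5,6}:  v_{5} + v_{6} = 0 — sig = ⟨2 | 0⟩
  • {1,2}:  v_{1} + v_{2} = v_{4} — sig = ⟨2 | 1⟩
  • {2,5}:  v_{2} + v_{5} = v_{3} + v_{7} — sig = ⟨2 | 1 1⟩
  • {4,5}:  v_{4} + v_{5} = v_{1} + v_{3} + v_{7} — sig = ⟨2 | 1 1 1⟩
  • {4,8}:  v_{4} + v_{8} = 2·v_{6} — sig = ⟨2 | 2⟩
  • {3,6,7}:  v_{3} + v_{6} + v_{7} = v_{2} — sig = ⟨3 | 1⟩
  • {1,3,7,8}:  v_{1} + v_{3} + v_{7} + v_{8} = v_{6} — sig = ⟨4 | 1⟩

so the primitive-relation signature multiset is
    ⟨2 | 0⟩
    ⟨2 | 1⟩
    ⟨2 | 1 1⟩
    ⟨2 | 1 1 1⟩
    ⟨2 | 2⟩
    ⟨3 | 1⟩
    ⟨4 | 1⟩


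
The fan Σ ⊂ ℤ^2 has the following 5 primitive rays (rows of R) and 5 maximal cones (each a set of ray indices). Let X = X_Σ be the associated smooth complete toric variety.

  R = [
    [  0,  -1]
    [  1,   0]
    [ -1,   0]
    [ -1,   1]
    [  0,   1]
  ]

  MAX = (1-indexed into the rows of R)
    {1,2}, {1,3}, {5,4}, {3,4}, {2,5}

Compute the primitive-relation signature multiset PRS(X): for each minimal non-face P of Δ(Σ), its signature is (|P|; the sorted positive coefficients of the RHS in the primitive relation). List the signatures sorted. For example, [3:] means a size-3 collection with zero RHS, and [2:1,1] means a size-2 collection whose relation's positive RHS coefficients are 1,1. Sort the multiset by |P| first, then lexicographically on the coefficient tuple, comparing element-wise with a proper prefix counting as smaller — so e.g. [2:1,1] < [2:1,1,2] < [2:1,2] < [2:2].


Δ(Σ) — 5 vertices, 5 min non-faces:

  P = {1,5}:  v_{1} + v_{5} = 0  →  sig = [2:]
  P = {2,3}:  v_{2} + v_{3} = 0  →  sig = [2:]
  P = {1,4}:  v_{1} + v_{4} = v_{3}  →  sig = [2:1]
  P = {2,4}:  v_{2} + v_{4} = v_{5}  →  sig = [2:1]
  P = {3,5}:  v_{3} + v_{5} = v_{4}  →  sig = [2:1]

Hence PRS(X_Σ) =
{ [2:] ×2,  [2:1] ×3 }


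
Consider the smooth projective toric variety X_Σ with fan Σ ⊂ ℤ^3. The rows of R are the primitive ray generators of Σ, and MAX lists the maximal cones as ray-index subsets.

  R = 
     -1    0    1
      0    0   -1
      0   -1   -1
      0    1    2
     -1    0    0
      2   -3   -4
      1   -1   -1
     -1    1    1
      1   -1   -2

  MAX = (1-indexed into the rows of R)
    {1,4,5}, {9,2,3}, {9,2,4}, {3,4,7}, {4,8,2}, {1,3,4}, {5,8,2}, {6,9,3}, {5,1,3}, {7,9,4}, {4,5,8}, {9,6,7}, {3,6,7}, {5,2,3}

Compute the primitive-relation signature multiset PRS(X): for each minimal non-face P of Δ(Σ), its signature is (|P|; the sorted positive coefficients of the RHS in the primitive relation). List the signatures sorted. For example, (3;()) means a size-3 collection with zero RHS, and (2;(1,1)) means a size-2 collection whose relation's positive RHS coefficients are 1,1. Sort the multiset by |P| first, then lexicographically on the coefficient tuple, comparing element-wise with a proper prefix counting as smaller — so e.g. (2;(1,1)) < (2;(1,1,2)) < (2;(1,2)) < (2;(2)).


The 20 primitive collections of Σ (r=9, n=3):

  P = {7,8}:  v_{7} + v_{8} = 0  ⟹  sig = (2;())
  P = {1,2}:  v_{1} + v_{2} = v_{5}  ⟹  sig = (2;(1))
  P = {1,9}:  v_{1} + v_{9} = v_{3}  ⟹  sig = (2;(1))
  P = {2,7}:  v_{2} + v_{7} = v_{9}  ⟹  sig = (2;(1))
  P = {3,8}:  v_{3} + v_{8} = v_{5}  ⟹  sig = (2;(1))
  P = {5,7}:  v_{5} + v_{7} = v_{3}  ⟹  sig = (2;(1))
  P = {8,9}:  v_{8} + v_{9} = v_{2}  ⟹  sig = (2;(1))
  P = {5,9}:  v_{5} + v_{9} = v_{2} + v_{3}  ⟹  sig = (2;(1,1))
  P = {6,8}:  v_{6} + v_{8} = v_{3} + v_{9}  ⟹  sig = (2;(1,1))
  P = {1,6}:  v_{1} + v_{6} = 2·v_{3} + v_{7}  ⟹  sig = (2;(1,2))
  P = {1,7}:  v_{1} + v_{7} = 2·v_{3} + v_{4}  ⟹  sig = (2;(1,2))
  P = {1,8}:  v_{1} + v_{8} = v_{4} + 2·v_{5}  ⟹  sig = (2;(1,2))
  P = {2,6}:  v_{2} + v_{6} = v_{3} + 2·v_{9}  ⟹  sig = (2;(1,2))
  P = {5,6}:  v_{5} + v_{6} = 2·v_{3} + v_{9}  ⟹  sig = (2;(1,2))
  P = {4,6}:  v_{4} + v_{6} = 2·v_{7}  ⟹  sig = (2;(2))
  P = {2,3,4}:  v_{2} + v_{3} + v_{4} = 0  ⟹  sig = (3;())
  P = {2,4,5}:  v_{2} + v_{4} + v_{5} = v_{8}  ⟹  sig = (3;(1))
  P = {3,4,5}:  v_{3} + v_{4} + v_{5} = v_{1}  ⟹  sig = (3;(1))
  P = {3,4,9}:  v_{3} + v_{4} + v_{9} = v_{7}  ⟹  sig = (3;(1))
  P = {3,7,9}:  v_{3} + v_{7} + v_{9} = v_{6}  ⟹  sig = (3;(1))

Signatures (|P|; sorted positive RHS coefficients), sorted:
{ (2;()),  (2;(1)) ×6,  (2;(1,1)) ×2,  (2;(1,2)) ×5,  (2;(2)),  (3;()),  (3;(1)) ×4 }


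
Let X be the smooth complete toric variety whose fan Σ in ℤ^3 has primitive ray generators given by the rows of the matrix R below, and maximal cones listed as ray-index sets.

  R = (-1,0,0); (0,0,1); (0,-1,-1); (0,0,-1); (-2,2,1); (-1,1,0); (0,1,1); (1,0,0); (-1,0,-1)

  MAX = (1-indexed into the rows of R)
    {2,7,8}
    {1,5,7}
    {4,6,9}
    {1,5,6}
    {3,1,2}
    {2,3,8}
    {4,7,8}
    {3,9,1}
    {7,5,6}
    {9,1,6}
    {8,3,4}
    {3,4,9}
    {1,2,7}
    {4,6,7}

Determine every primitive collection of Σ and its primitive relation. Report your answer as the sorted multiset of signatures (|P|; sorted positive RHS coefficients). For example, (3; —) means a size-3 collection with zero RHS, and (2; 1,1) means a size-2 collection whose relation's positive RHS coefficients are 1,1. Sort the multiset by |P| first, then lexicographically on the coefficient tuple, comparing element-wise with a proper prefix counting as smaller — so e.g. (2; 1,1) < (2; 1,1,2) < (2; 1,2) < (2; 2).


The 16 primitive collections of Σ (r=9, n=3):

  {1,8}:  v_{1} + v_{8} = 0  →  sig = (2; —)
  {2,4}:  v_{2} + v_{4} = 0  →  sig = (2; —)
  {3,7}:  v_{3} + v_{7} = 0  →  sig = (2; —)
  {1,4}:  v_{1} + v_{4} = v_{9}  →  sig = (2; 1)
  {2,9}:  v_{2} + v_{9} = v_{1}  →  sig = (2; 1)
  {3,6}:  v_{3} + v_{6} = v_{9}  →  sig = (2; 1)
  {7,9}:  v_{7} + v_{9} = v_{6}  →  sig = (2; 1)
  {8,9}:  v_{8} + v_{9} = v_{4}  →  sig = (2; 1)
  {2,6}:  v_{2} + v_{6} = v_{1} + v_{7}  →  sig = (2; 1,1)
  {3,5}:  v_{3} + v_{5} = v_{1} + v_{6}  →  sig = (2; 1,1)
  {5,8}:  v_{5} + v_{8} = v_{6} + v_{7}  →  sig = (2; 1,1)
  {6,8}:  v_{6} + v_{8} = v_{4} + v_{7}  →  sig = (2; 1,1)
  {5,9}:  v_{5} + v_{9} = v_{1} + 2·v_{6}  →  sig = (2; 1,2)
  {4,5}:  v_{4} + v_{5} = 2·v_{6}  →  sig = (2; 2)
  {2,5}:  v_{2} + v_{5} = 2·v_{1} + 2·v_{7}  →  sig = (2; 2,2)
  {1,6,7}:  v_{1} + v_{6} + v_{7} = v_{5}  →  sig = (3; 1)

Hence PRS(X_Σ) =
[(2; —), (2; —), (2; —), (2; 1), (2; 1), (2; 1), (2; 1), (2; 1), (2; 1,1), (2; 1,1), (2; 1,1), (2; 1,1), (2; 1,2), (2; 2), (2; 2,2), (3; 1)]


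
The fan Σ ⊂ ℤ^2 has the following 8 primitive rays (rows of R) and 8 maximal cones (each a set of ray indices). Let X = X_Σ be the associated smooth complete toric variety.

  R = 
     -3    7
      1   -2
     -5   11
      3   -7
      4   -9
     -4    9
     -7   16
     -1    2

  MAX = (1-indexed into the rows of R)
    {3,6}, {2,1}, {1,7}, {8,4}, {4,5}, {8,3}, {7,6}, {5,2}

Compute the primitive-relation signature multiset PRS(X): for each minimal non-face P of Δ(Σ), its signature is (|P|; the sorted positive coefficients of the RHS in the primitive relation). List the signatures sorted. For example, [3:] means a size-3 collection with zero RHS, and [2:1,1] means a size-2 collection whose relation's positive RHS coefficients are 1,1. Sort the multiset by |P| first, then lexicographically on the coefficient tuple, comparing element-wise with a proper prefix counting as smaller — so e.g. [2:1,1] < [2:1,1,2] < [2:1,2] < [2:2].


20 collections generate NE(X_Σ); each relation:

  {1,4}:  v_{1} + v_{4} = 0 — sig = [2:]
  {2,8}:  v_{2} + v_{8} = 0 — sig = [2:]
  {5,6}:  v_{5} + v_{6} = 0 — sig = [2:]
  {1,5}:  v_{1} + v_{5} = v_{2} — sig = [2:1]
  {1,6}:  v_{1} + v_{6} = v_{7} — sig = [2:1]
  {1,8}:  v_{1} + v_{8} = v_{6} — sig = [2:1]
  {2,3}:  v_{2} + v_{3} = v_{6} — sig = [2:1]
  {2,4}:  v_{2} + v_{4} = v_{5} — sig = [2:1]
  {2,6}:  v_{2} + v_{6} = v_{1} — sig = [2:1]
  {3,5}:  v_{3} + v_{5} = v_{8} — sig = [2:1]
  {4,6}:  v_{4} + v_{6} = v_{8} — sig = [2:1]
  {4,7}:  v_{4} + v_{7} = v_{6} — sig = [2:1]
  {5,7}:  v_{5} + v_{7} = v_{1} — sig = [2:1]
  {5,8}:  v_{5} + v_{8} = v_{4} — sig = [2:1]
  {6,8}:  v_{6} + v_{8} = v_{3} — sig = [2:1]
  {1,3}:  v_{1} + v_{3} = 2·v_{6} — sig = [2:2]
  {2,7}:  v_{2} + v_{7} = 2·v_{1} — sig = [2:2]
  {3,4}:  v_{3} + v_{4} = 2·v_{8} — sig = [2:2]
  {7,8}:  v_{7} + v_{8} = 2·v_{6} — sig = [2:2]
  {3,7}:  v_{3} + v_{7} = 3·v_{6} — sig = [2:3]

so the primitive-relation signature multiset is
    [2:]
    [2:]
    [2:]
    [2:1]
    [2:1]
    [2:1]
    [2:1]
    [2:1]
    [2:1]
    [2:1]
    [2:1]
    [2:1]
    [2:1]
    [2:1]
    [2:1]
    [2:2]
    [2:2]
    [2:2]
    [2:2]
    [2:3]


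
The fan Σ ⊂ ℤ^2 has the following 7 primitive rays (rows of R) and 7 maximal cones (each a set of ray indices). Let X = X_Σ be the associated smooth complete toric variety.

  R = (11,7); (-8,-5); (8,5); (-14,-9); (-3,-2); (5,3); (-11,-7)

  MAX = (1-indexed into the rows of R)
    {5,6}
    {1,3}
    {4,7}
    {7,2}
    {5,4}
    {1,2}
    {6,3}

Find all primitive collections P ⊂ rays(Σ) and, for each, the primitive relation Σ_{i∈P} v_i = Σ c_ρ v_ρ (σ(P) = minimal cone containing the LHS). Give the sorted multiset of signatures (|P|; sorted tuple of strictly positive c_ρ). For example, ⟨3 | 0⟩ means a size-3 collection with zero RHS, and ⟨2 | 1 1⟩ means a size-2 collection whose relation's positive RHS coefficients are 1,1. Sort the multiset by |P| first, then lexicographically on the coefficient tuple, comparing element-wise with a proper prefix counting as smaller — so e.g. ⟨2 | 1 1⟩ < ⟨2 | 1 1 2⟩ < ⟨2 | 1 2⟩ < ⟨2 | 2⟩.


|primitive collections| = 14. Relations:

  P={1,7}:  v_{1} + v_{7} = 0  so sig = ⟨2 | 0⟩
  P={2,3}:  v_{2} + v_{3} = 0  so sig = ⟨2 | 0⟩
  P={1,4}:  v_{1} + v_{4} = v_{5}  so sig = ⟨2 | 1⟩
  P={1,5}:  v_{1} + v_{5} = v_{3}  so sig = ⟨2 | 1⟩
  P={2,5}:  v_{2} + v_{5} = v_{7}  so sig = ⟨2 | 1⟩
  P={2,6}:  v_{2} + v_{6} = v_{5}  so sig = ⟨2 | 1⟩
  P={3,5}:  v_{3} + v_{5} = v_{6}  so sig = ⟨2 | 1⟩
  P={3,7}:  v_{3} + v_{7} = v_{5}  so sig = ⟨2 | 1⟩
  P={5,7}:  v_{5} + v_{7} = v_{4}  so sig = ⟨2 | 1⟩
  P={1,6}:  v_{1} + v_{6} = 2·v_{3}  so sig = ⟨2 | 2⟩
  P={2,4}:  v_{2} + v_{4} = 2·v_{7}  so sig = ⟨2 | 2⟩
  P={3,4}:  v_{3} + v_{4} = 2·v_{5}  so sig = ⟨2 | 2⟩
  P={6,7}:  v_{6} + v_{7} = 2·v_{5}  so sig = ⟨2 | 2⟩
  P={4,6}:  v_{4} + v_{6} = 3·v_{5}  so sig = ⟨2 | 3⟩

Signatures (|P|; sorted positive RHS coefficients), sorted:
    ⟨2 | 0⟩
    ⟨2 | 0⟩
    ⟨2 | 1⟩
    ⟨2 | 1⟩
    ⟨2 | 1⟩
    ⟨2 | 1⟩
    ⟨2 | 1⟩
    ⟨2 | 1⟩
    ⟨2 | 1⟩
    ⟨2 | 2⟩
    ⟨2 | 2⟩
    ⟨2 | 2⟩
    ⟨2 | 2⟩
    ⟨2 | 3⟩


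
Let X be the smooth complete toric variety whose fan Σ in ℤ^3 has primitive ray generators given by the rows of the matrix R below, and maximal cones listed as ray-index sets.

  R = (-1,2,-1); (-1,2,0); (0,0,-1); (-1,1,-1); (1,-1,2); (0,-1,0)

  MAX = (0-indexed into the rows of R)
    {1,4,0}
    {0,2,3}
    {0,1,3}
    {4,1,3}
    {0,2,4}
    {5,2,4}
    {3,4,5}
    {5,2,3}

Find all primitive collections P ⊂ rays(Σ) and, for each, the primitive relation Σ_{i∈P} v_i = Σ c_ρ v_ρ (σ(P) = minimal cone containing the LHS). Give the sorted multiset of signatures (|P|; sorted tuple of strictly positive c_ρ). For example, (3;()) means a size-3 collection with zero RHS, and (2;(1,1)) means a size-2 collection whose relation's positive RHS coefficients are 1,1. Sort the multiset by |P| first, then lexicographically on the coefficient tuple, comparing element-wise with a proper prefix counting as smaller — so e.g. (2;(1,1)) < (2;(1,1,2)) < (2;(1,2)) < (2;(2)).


Primitive collections (5):

  P={0,5}:  v_{0} + v_{5} = v_{3} ; sig = (2;(1))
  P={1,2}:  v_{1} + v_{2} = v_{0} ; sig = (2;(1))
  P={1,5}:  v_{1} + v_{5} = 2·v_{3} + v_{4} ; sig = (2;(1,2))
  P={2,3,4}:  v_{2} + v_{3} + v_{4} = 0 ; sig = (3;())
  P={0,3,4}:  v_{0} + v_{3} + v_{4} = v_{1} ; sig = (3;(1))

Signatures (|P|; sorted positive RHS coefficients), sorted:
    |P|=2: 3 collections, coeffs (1), (1), (1,2)
    |P|=3: 2 collections, coeffs (), (1)


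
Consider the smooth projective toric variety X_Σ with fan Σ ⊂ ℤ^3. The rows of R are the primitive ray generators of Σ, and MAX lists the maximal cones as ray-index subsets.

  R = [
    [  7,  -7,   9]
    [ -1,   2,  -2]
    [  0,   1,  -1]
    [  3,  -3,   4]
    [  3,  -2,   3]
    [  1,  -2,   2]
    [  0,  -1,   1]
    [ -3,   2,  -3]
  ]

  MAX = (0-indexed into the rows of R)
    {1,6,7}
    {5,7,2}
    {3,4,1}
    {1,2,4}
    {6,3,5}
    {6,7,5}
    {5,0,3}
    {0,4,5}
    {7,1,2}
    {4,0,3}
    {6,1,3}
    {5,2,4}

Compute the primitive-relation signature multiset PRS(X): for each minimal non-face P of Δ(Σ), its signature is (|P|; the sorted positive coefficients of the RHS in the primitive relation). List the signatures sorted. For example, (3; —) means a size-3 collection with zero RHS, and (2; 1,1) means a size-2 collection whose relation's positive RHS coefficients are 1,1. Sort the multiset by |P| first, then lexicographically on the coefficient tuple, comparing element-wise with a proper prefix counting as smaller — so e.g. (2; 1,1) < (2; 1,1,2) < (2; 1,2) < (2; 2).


Primitive collections (11):

  P={1,5}:  v_{1} + v_{5} = 0 — sig = (2; —)
  P={2,6}:  v_{2} + v_{6} = 0 — sig = (2; —)
  P={4,7}:  v_{4} + v_{7} = 0 — sig = (2; —)
  P={2,3}:  v_{2} + v_{3} = v_{4} — sig = (2; 1)
  P={3,7}:  v_{3} + v_{7} = v_{6} — sig = (2; 1)
  P={4,6}:  v_{4} + v_{6} = v_{3} — sig = (2; 1)
  P={0,1}:  v_{0} + v_{1} = v_{3} + v_{4} — sig = (2; 1,1)
  P={0,7}:  v_{0} + v_{7} = v_{3} + v_{5} — sig = (2; 1,1)
  P={0,2}:  v_{0} + v_{2} = 2·v_{4} + v_{5} — sig = (2; 1,2)
  P={0,6}:  v_{0} + v_{6} = 2·v_{3} + v_{5} — sig = (2; 1,2)
  P={3,4,5}:  v_{3} + v_{4} + v_{5} = v_{0} — sig = (3; 1)

so the primitive-relation signature multiset is
[(2; —), (2; —), (2; —), (2; 1), (2; 1), (2; 1), (2; 1,1), (2; 1,1), (2; 1,2), (2; 1,2), (3; 1)]


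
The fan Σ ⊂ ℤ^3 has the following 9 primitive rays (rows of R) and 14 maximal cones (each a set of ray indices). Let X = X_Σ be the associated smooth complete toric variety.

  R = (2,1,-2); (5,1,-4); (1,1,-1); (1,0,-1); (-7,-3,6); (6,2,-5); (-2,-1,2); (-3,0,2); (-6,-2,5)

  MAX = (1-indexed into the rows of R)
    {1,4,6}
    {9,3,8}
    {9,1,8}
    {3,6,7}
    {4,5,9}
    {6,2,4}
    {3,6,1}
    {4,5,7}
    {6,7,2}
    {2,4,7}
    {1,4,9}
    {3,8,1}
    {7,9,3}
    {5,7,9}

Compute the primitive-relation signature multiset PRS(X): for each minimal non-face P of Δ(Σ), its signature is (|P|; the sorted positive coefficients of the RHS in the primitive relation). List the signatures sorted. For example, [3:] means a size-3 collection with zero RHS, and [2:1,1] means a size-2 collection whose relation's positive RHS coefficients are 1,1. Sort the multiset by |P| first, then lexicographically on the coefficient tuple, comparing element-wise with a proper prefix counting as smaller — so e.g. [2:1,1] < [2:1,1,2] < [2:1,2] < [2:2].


18 minimal non-faces of Δ(Σ) (on 9 rays):

  • {1,7}:  v_{1} + v_{7} = 0 ; sig = [2:]
  • {6,9}:  v_{6} + v_{9} = 0 ; sig = [2:]
  • {2,3}:  v_{2} + v_{3} = v_{6} ; sig = [2:1]
  • {2,8}:  v_{2} + v_{8} = v_{1} ; sig = [2:1]
  • {3,4}:  v_{3} + v_{4} = v_{1} ; sig = [2:1]
  • {3,5}:  v_{3} + v_{5} = v_{9} ; sig = [2:1]
  • {1,2}:  v_{1} + v_{2} = v_{4} + v_{6} ; sig = [2:1,1]
  • {1,5}:  v_{1} + v_{5} = v_{4} + v_{9} ; sig = [2:1,1]
  • {2,9}:  v_{2} + v_{9} = v_{4} + v_{7} ; sig = [2:1,1]
  • {5,6}:  v_{5} + v_{6} = v_{4} + v_{7} ; sig = [2:1,1]
  • {6,8}:  v_{6} + v_{8} = v_{1} + v_{3} ; sig = [2:1,1]
  • {7,8}:  v_{7} + v_{8} = v_{3} + v_{9} ; sig = [2:1,1]
  • {4,8}:  v_{4} + v_{8} = 2·v_{1} + v_{9} ; sig = [2:1,2]
  • {5,8}:  v_{5} + v_{8} = v_{1} + 2·v_{9} ; sig = [2:1,2]
  • {2,5}:  v_{2} + v_{5} = 2·v_{4} + 2·v_{7} ; sig = [2:2,2]
  • {1,3,9}:  v_{1} + v_{3} + v_{9} = v_{8} ; sig = [3:1]
  • {4,6,7}:  v_{4} + v_{6} + v_{7} = v_{2} ; sig = [3:1]
  • {4,7,9}:  v_{4} + v_{7} + v_{9} = v_{5} ; sig = [3:1]

Hence PRS(X_Σ) =
    |P|=2: 15 collections, coeffs (), (), (1), (1), (1), (1), (1,1), (1,1), (1,1), (1,1), (1,1), (1,1), (1,2), (1,2), (2,2)
    |P|=3: 3 collections, coeffs (1), (1), (1)


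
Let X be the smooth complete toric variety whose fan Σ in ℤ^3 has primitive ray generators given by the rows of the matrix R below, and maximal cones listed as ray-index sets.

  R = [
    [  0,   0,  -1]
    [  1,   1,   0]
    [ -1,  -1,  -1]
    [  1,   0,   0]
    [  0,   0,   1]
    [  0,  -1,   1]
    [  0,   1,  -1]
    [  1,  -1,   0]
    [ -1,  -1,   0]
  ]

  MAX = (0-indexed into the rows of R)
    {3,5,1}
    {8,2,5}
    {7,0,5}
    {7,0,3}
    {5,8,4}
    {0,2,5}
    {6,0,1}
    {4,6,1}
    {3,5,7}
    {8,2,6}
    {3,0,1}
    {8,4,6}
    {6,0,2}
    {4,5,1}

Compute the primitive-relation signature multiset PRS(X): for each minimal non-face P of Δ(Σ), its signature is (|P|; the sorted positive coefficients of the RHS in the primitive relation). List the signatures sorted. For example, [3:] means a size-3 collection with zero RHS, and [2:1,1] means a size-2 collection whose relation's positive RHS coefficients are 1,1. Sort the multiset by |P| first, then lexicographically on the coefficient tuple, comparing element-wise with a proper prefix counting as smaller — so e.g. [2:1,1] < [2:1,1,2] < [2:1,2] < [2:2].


|primitive collections| = 17. Relations:

  • {0,4}:  v_{0} + v_{4} = 0 ; sig = [2:]
  • {1,8}:  v_{1} + v_{8} = 0 ; sig = [2:]
  • {5,6}:  v_{5} + v_{6} = 0 ; sig = [2:]
  • {0,8}:  v_{0} + v_{8} = v_{2} ; sig = [2:1]
  • {1,2}:  v_{1} + v_{2} = v_{0} ; sig = [2:1]
  • {2,4}:  v_{2} + v_{4} = v_{8} ; sig = [2:1]
  • {3,4}:  v_{3} + v_{4} = v_{1} + v_{5} ; sig = [2:1,1]
  • {3,6}:  v_{3} + v_{6} = v_{0} + v_{1} ; sig = [2:1,1]
  • {3,8}:  v_{3} + v_{8} = v_{0} + v_{5} ; sig = [2:1,1]
  • {4,7}:  v_{4} + v_{7} = v_{3} + v_{5} ; sig = [2:1,1]
  • {6,7}:  v_{6} + v_{7} = v_{0} + v_{3} ; sig = [2:1,1]
  • {2,3}:  v_{2} + v_{3} = 2·v_{0} + v_{5} ; sig = [2:1,2]
  • {1,7}:  v_{1} + v_{7} = 2·v_{3} ; sig = [2:2]
  • {7,8}:  v_{7} + v_{8} = 2·v_{0} + 2·v_{5} ; sig = [2:2,2]
  • {2,7}:  v_{2} + v_{7} = 3·v_{0} + 2·v_{5} ; sig = [2:2,3]
  • {0,1,5}:  v_{0} + v_{1} + v_{5} = v_{3} ; sig = [3:1]
  • {0,3,5}:  v_{0} + v_{3} + v_{5} = v_{7} ; sig = [3:1]

so the primitive-relation signature multiset is
    |P|=2: 15 collections, coeffs (), (), (), (1), (1), (1), (1,1), (1,1), (1,1), (1,1), (1,1), (1,2), (2), (2,2), (2,3)
    |P|=3: 2 collections, coeffs (1), (1)


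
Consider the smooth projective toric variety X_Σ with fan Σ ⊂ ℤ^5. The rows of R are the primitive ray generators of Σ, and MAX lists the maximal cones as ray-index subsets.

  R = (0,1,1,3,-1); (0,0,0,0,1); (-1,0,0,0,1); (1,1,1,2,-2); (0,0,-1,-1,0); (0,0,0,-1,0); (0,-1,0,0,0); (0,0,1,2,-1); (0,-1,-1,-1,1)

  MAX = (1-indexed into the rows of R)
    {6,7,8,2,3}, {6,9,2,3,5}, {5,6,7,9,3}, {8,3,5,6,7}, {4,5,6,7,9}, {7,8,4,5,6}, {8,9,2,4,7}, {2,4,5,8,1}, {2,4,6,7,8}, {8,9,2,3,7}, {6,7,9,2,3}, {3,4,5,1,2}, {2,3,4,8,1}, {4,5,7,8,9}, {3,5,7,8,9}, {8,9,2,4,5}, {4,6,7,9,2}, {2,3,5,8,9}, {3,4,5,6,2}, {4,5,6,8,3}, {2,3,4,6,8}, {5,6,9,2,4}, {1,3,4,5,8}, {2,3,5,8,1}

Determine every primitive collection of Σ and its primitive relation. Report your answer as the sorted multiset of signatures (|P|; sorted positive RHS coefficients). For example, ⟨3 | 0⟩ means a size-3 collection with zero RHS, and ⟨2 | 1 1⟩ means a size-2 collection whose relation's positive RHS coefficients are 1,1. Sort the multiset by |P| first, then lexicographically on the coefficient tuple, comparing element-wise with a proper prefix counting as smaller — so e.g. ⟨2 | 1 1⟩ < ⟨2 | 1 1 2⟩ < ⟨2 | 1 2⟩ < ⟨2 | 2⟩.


Δ(Σ) — 9 vertices, 9 min non-faces:

  • {1,6}:  v_{1} + v_{6} = v_{3} + v_{4} ; sig = ⟨2 | 1 1⟩
  • {1,7}:  v_{1} + v_{7} = v_{2} + v_{5} + 2·v_{8} ; sig = ⟨2 | 1 1 2⟩
  • {1,9}:  v_{1} + v_{9} = 2·v_{2} + 2·v_{5} + 2·v_{8} ; sig = ⟨2 | 2 2 2⟩
  • {2,5,7}:  v_{2} + v_{5} + v_{7} = v_{9} ; sig = ⟨3 | 1⟩
  • {3,4,7}:  v_{3} + v_{4} + v_{7} = v_{8} ; sig = ⟨3 | 1⟩
  • {6,8,9}:  v_{6} + v_{8} + v_{9} = v_{7} ; sig = ⟨3 | 1⟩
  • {3,4,9}:  v_{3} + v_{4} + v_{9} = v_{2} + v_{5} + v_{8} ; sig = ⟨3 | 1 1 1⟩
  • {2,5,6,8}:  v_{2} + v_{5} + v_{6} + v_{8} = 0 ; sig = ⟨4 | 0⟩
  • {2,3,4,5,8}:  v_{2} + v_{3} + v_{4} + v_{5} + v_{8} = v_{1} ; sig = ⟨5 | 1⟩

Hence PRS(X_Σ) =
{ ⟨2 | 1 1⟩,  ⟨2 | 1 1 2⟩,  ⟨2 | 2 2 2⟩,  ⟨3 | 1⟩ ×3,  ⟨3 | 1 1 1⟩,  ⟨4 | 0⟩,  ⟨5 | 1⟩ }


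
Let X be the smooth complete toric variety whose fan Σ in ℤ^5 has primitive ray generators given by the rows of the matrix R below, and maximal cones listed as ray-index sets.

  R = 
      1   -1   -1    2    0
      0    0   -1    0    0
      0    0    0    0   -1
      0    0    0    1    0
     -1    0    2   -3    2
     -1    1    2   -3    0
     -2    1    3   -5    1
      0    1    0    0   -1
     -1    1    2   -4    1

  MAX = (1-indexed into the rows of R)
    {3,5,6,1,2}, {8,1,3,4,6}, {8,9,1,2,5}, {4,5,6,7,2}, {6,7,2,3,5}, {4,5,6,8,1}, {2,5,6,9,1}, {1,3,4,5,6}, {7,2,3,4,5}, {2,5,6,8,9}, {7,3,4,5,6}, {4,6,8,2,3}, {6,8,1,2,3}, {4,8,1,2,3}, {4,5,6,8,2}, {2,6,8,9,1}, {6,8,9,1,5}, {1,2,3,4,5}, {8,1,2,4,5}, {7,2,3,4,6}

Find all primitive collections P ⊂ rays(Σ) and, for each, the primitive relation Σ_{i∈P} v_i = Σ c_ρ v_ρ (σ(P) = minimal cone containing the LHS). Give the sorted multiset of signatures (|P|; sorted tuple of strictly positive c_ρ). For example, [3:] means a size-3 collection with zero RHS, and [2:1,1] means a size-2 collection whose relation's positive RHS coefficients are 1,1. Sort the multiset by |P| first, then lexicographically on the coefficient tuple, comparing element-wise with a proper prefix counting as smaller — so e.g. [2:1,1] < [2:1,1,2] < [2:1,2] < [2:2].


The 9 primitive collections of Σ (r=9, n=5):

  P={1,7}:  v_{1} + v_{7} = v_{3} + v_{5} ; sig = [2:1,1]
  P={4,9}:  v_{4} + v_{9} = v_{5} + v_{8} ; sig = [2:1,1]
  P={3,9}:  v_{3} + v_{9} = v_{1} + v_{2} + 2·v_{6} ; sig = [2:1,1,2]
  P={7,8}:  v_{7} + v_{8} = v_{2} + v_{4} + 2·v_{6} ; sig = [2:1,1,2]
  P={7,9}:  v_{7} + v_{9} = v_{2} + v_{5} + 2·v_{6} ; sig = [2:1,1,2]
  P={3,5,8}:  v_{3} + v_{5} + v_{8} = v_{6} ; sig = [3:1]
  P={1,2,4,6}:  v_{1} + v_{2} + v_{4} + v_{6} = 0 ; sig = [4:]
  P={1,2,5,6,8}:  v_{1} + v_{2} + v_{5} + v_{6} + v_{8} = v_{9} ; sig = [5:1]
  P={2,3,4,5,6}:  v_{2} + v_{3} + v_{4} + v_{5} + v_{6} = v_{7} ; sig = [5:1]

so the primitive-relation signature multiset is
{ [2:1,1] ×2,  [2:1,1,2] ×3,  [3:1],  [4:],  [5:1] ×2 }


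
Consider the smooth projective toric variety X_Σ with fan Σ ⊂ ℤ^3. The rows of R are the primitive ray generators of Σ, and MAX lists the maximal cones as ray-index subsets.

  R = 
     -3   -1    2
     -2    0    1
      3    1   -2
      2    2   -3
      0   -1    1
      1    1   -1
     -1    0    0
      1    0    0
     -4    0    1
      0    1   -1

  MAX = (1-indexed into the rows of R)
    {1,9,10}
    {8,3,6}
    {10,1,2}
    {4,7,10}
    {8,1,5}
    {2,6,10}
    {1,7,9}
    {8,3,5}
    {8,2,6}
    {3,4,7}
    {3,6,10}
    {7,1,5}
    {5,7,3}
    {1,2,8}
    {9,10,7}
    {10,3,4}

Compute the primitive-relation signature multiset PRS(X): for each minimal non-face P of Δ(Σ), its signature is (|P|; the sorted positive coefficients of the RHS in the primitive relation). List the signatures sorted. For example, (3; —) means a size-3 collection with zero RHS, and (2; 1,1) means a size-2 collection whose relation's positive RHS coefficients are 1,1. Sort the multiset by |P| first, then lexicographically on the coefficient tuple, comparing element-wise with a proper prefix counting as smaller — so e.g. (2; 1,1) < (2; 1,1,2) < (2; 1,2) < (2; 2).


23 collections generate NE(X_Σ); each relation:

  P = {1,3}:  v_{1} + v_{3} = 0 — sig = (2; —)
  P = {5,10}:  v_{5} + v_{10} = 0 — sig = (2; —)
  P = {7,8}:  v_{7} + v_{8} = 0 — sig = (2; —)
  P = {1,6}:  v_{1} + v_{6} = v_{2} — sig = (2; 1)
  P = {2,3}:  v_{2} + v_{3} = v_{6} — sig = (2; 1)
  P = {5,6}:  v_{5} + v_{6} = v_{8} — sig = (2; 1)
  P = {6,7}:  v_{6} + v_{7} = v_{10} — sig = (2; 1)
  P = {8,10}:  v_{8} + v_{10} = v_{6} — sig = (2; 1)
  P = {1,4}:  v_{1} + v_{4} = v_{7} + v_{10} — sig = (2; 1,1)
  P = {2,5}:  v_{2} + v_{5} = v_{1} + v_{8} — sig = (2; 1,1)
  P = {2,7}:  v_{2} + v_{7} = v_{1} + v_{10} — sig = (2; 1,1)
  P = {3,9}:  v_{3} + v_{9} = v_{7} + v_{10} — sig = (2; 1,1)
  P = {4,5}:  v_{4} + v_{5} = v_{3} + v_{7} — sig = (2; 1,1)
  P = {4,8}:  v_{4} + v_{8} = v_{3} + v_{10} — sig = (2; 1,1)
  P = {5,9}:  v_{5} + v_{9} = v_{1} + v_{7} — sig = (2; 1,1)
  P = {8,9}:  v_{8} + v_{9} = v_{1} + v_{10} — sig = (2; 1,1)
  P = {4,6}:  v_{4} + v_{6} = v_{3} + 2·v_{10} — sig = (2; 1,2)
  P = {6,9}:  v_{6} + v_{9} = v_{1} + 2·v_{10} — sig = (2; 1,2)
  P = {2,4}:  v_{2} + v_{4} = 2·v_{10} — sig = (2; 2)
  P = {2,9}:  v_{2} + v_{9} = 2·v_{1} + 2·v_{10} — sig = (2; 2,2)
  P = {4,9}:  v_{4} + v_{9} = 2·v_{7} + 2·v_{10} — sig = (2; 2,2)
  P = {1,7,10}:  v_{1} + v_{7} + v_{10} = v_{9} — sig = (3; 1)
  P = {3,7,10}:  v_{3} + v_{7} + v_{10} = v_{4} — sig = (3; 1)

Signatures (|P|; sorted positive RHS coefficients), sorted:
    (2; —)
    (2; —)
    (2; —)
    (2; 1)
    (2; 1)
    (2; 1)
    (2; 1)
    (2; 1)
    (2; 1,1)
    (2; 1,1)
    (2; 1,1)
    (2; 1,1)
    (2; 1,1)
    (2; 1,1)
    (2; 1,1)
    (2; 1,1)
    (2; 1,2)
    (2; 1,2)
    (2; 2)
    (2; 2,2)
    (2; 2,2)
    (3; 1)
    (3; 1)


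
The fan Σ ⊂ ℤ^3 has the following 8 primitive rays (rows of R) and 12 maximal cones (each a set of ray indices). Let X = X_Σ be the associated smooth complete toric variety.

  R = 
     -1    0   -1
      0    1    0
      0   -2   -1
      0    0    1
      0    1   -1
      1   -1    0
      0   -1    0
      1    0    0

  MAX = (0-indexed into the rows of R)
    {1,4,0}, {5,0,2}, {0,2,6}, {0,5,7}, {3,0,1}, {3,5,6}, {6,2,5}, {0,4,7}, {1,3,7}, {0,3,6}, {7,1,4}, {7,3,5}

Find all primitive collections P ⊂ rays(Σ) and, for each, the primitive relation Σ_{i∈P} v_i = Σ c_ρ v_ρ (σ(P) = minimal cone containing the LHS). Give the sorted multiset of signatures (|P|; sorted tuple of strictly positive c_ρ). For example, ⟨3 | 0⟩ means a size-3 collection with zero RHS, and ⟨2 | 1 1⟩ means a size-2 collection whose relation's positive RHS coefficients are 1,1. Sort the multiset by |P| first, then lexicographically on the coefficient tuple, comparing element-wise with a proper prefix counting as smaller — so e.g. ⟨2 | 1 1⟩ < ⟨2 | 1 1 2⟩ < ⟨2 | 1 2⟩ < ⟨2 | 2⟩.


Δ(Σ) — 8 vertices, 14 min non-faces:

  P={1,6}:  v_{1} + v_{6} = 0  →  sig = ⟨2 | 0⟩
  P={1,5}:  v_{1} + v_{5} = v_{7}  →  sig = ⟨2 | 1⟩
  P={3,4}:  v_{3} + v_{4} = v_{1}  →  sig = ⟨2 | 1⟩
  P={6,7}:  v_{6} + v_{7} = v_{5}  →  sig = ⟨2 | 1⟩
  P={1,2}:  v_{1} + v_{2} = v_{0} + v_{5}  →  sig = ⟨2 | 1 1⟩
  P={4,6}:  v_{4} + v_{6} = v_{0} + v_{7}  →  sig = ⟨2 | 1 1⟩
  P={2,4}:  v_{2} + v_{4} = 2·v_{0} + v_{5} + v_{7}  →  sig = ⟨2 | 1 1 2⟩
  P={2,7}:  v_{2} + v_{7} = v_{0} + 2·v_{5}  →  sig = ⟨2 | 1 2⟩
  P={4,5}:  v_{4} + v_{5} = v_{0} + 2·v_{7}  →  sig = ⟨2 | 1 2⟩
  P={2,3}:  v_{2} + v_{3} = 2·v_{6}  →  sig = ⟨2 | 2⟩
  P={0,3,7}:  v_{0} + v_{3} + v_{7} = 0  →  sig = ⟨3 | 0⟩
  P={0,1,7}:  v_{0} + v_{1} + v_{7} = v_{4}  →  sig = ⟨3 | 1⟩
  P={0,3,5}:  v_{0} + v_{3} + v_{5} = v_{6}  →  sig = ⟨3 | 1⟩
  P={0,5,6}:  v_{0} + v_{5} + v_{6} = v_{2}  →  sig = ⟨3 | 1⟩

Hence PRS(X_Σ) =
    |P|=2: 10 collections, coeffs (), (1), (1), (1), (1,1), (1,1), (1,1,2), (1,2), (1,2), (2)
    |P|=3: 4 collections, coeffs (), (1), (1), (1)


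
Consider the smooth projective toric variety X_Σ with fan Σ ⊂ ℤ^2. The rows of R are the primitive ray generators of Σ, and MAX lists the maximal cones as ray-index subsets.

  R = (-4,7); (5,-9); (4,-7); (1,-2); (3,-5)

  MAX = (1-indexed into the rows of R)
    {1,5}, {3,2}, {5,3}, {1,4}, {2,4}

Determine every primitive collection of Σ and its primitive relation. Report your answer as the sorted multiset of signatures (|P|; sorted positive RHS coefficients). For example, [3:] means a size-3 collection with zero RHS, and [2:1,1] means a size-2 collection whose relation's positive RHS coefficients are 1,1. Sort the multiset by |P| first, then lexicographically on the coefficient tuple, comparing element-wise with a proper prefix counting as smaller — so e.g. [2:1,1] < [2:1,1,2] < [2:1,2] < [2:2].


5 collections generate NE(X_Σ); each relation:

  {1,3}:  v_{1} + v_{3} = 0  ⟹  sig = [2:]
  {1,2}:  v_{1} + v_{2} = v_{4}  ⟹  sig = [2:1]
  {3,4}:  v_{3} + v_{4} = v_{2}  ⟹  sig = [2:1]
  {4,5}:  v_{4} + v_{5} = v_{3}  ⟹  sig = [2:1]
  {2,5}:  v_{2} + v_{5} = 2·v_{3}  ⟹  sig = [2:2]

Sorted signature multiset PRS(X):
{ [2:],  [2:1] ×3,  [2:2] }


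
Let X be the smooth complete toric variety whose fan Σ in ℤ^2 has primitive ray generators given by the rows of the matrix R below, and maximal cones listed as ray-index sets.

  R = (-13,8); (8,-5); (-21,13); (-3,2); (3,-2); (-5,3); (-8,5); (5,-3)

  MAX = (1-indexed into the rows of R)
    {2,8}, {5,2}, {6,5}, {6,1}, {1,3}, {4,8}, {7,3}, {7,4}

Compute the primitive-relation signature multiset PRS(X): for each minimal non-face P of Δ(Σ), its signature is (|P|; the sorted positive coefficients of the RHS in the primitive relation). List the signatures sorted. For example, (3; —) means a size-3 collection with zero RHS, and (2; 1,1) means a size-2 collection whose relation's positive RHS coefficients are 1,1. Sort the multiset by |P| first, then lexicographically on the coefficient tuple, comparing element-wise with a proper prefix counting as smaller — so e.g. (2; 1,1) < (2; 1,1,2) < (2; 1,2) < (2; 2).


Minimal non-faces — 20 found among 8 rays, 8 max cones:

  • {2,7}:  v_{2} + v_{7} = 0  ⟹  sig = (2; —)
  • {4,5}:  v_{4} + v_{5} = 0  ⟹  sig = (2; —)
  • {6,8}:  v_{6} + v_{8} = 0  ⟹  sig = (2; —)
  • {1,2}:  v_{1} + v_{2} = v_{6}  ⟹  sig = (2; 1)
  • {1,7}:  v_{1} + v_{7} = v_{3}  ⟹  sig = (2; 1)
  • {1,8}:  v_{1} + v_{8} = v_{7}  ⟹  sig = (2; 1)
  • {2,3}:  v_{2} + v_{3} = v_{1}  ⟹  sig = (2; 1)
  • {2,4}:  v_{2} + v_{4} = v_{8}  ⟹  sig = (2; 1)
  • {2,6}:  v_{2} + v_{6} = v_{5}  ⟹  sig = (2; 1)
  • {4,6}:  v_{4} + v_{6} = v_{7}  ⟹  sig = (2; 1)
  • {5,7}:  v_{5} + v_{7} = v_{6}  ⟹  sig = (2; 1)
  • {5,8}:  v_{5} + v_{8} = v_{2}  ⟹  sig = (2; 1)
  • {6,7}:  v_{6} + v_{7} = v_{1}  ⟹  sig = (2; 1)
  • {7,8}:  v_{7} + v_{8} = v_{4}  ⟹  sig = (2; 1)
  • {3,5}:  v_{3} + v_{5} = v_{1} + v_{6}  ⟹  sig = (2; 1,1)
  • {1,4}:  v_{1} + v_{4} = 2·v_{7}  ⟹  sig = (2; 2)
  • {1,5}:  v_{1} + v_{5} = 2·v_{6}  ⟹  sig = (2; 2)
  • {3,6}:  v_{3} + v_{6} = 2·v_{1}  ⟹  sig = (2; 2)
  • {3,8}:  v_{3} + v_{8} = 2·v_{7}  ⟹  sig = (2; 2)
  • {3,4}:  v_{3} + v_{4} = 3·v_{7}  ⟹  sig = (2; 3)

Sorted signature multiset PRS(X):
    (2; —)
    (2; —)
    (2; —)
    (2; 1)
    (2; 1)
    (2; 1)
    (2; 1)
    (2; 1)
    (2; 1)
    (2; 1)
    (2; 1)
    (2; 1)
    (2; 1)
    (2; 1)
    (2; 1,1)
    (2; 2)
    (2; 2)
    (2; 2)
    (2; 2)
    (2; 3)


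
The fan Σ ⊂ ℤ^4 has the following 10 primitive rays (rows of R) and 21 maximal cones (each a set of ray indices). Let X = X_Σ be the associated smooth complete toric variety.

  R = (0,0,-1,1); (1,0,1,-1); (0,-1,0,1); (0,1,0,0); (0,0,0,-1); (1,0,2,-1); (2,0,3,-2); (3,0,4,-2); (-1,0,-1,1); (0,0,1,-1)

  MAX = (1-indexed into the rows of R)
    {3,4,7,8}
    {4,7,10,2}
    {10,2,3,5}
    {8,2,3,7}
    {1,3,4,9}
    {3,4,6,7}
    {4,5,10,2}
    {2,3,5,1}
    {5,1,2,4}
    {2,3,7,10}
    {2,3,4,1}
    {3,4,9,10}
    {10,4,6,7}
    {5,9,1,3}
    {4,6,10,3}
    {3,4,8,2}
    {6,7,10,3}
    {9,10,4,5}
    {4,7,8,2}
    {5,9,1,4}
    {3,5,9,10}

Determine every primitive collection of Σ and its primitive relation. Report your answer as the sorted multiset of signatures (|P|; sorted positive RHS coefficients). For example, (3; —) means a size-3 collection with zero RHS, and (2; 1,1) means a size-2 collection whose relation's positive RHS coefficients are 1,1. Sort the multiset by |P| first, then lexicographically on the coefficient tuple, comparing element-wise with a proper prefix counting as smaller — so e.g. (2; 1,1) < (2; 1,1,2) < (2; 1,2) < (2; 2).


18 collections generate NE(X_Σ); each relation:

  {1,10}:  v_{1} + v_{10} = 0  ⇒ sig = (2; —)
  {2,9}:  v_{2} + v_{9} = 0  ⇒ sig = (2; —)
  {2,6}:  v_{2} + v_{6} = v_{7}  ⇒ sig = (2; 1)
  {7,9}:  v_{7} + v_{9} = v_{6}  ⇒ sig = (2; 1)
  {5,6}:  v_{5} + v_{6} = v_{2} + v_{10}  ⇒ sig = (2; 1,1)
  {5,8}:  v_{5} + v_{8} = v_{2} + v_{7}  ⇒ sig = (2; 1,1)
  {8,10}:  v_{8} + v_{10} = v_{6} + v_{7}  ⇒ sig = (2; 1,1)
  {1,6}:  v_{1} + v_{6} = v_{2} + v_{3} + v_{4}  ⇒ sig = (2; 1,1,1)
  {6,9}:  v_{6} + v_{9} = v_{3} + v_{4} + v_{10}  ⇒ sig = (2; 1,1,1)
  {8,9}:  v_{8} + v_{9} = v_{3} + v_{4} + v_{7}  ⇒ sig = (2; 1,1,1)
  {1,7}:  v_{1} + v_{7} = 2·v_{2} + v_{3} + v_{4}  ⇒ sig = (2; 1,1,2)
  {6,8}:  v_{6} + v_{8} = v_{3} + v_{4} + 2·v_{7}  ⇒ sig = (2; 1,1,2)
  {5,7}:  v_{5} + v_{7} = 2·v_{2} + v_{10}  ⇒ sig = (2; 1,2)
  {1,8}:  v_{1} + v_{8} = 3·v_{2} + 2·v_{3} + 2·v_{4}  ⇒ sig = (2; 2,2,3)
  {3,4,5}:  v_{3} + v_{4} + v_{5} = 0  ⇒ sig = (3; —)
  {2,3,4,7}:  v_{2} + v_{3} + v_{4} + v_{7} = v_{8}  ⇒ sig = (4; 1)
  {2,3,4,10}:  v_{2} + v_{3} + v_{4} + v_{10} = v_{6}  ⇒ sig = (4; 1)
  {3,4,7,10}:  v_{3} + v_{4} + v_{7} + v_{10} = 2·v_{6}  ⇒ sig = (4; 2)

Signatures (|P|; sorted positive RHS coefficients), sorted:
    (2; —)
    (2; —)
    (2; 1)
    (2; 1)
    (2; 1,1)
    (2; 1,1)
    (2; 1,1)
    (2; 1,1,1)
    (2; 1,1,1)
    (2; 1,1,1)
    (2; 1,1,2)
    (2; 1,1,2)
    (2; 1,2)
    (2; 2,2,3)
    (3; —)
    (4; 1)
    (4; 1)
    (4; 2)


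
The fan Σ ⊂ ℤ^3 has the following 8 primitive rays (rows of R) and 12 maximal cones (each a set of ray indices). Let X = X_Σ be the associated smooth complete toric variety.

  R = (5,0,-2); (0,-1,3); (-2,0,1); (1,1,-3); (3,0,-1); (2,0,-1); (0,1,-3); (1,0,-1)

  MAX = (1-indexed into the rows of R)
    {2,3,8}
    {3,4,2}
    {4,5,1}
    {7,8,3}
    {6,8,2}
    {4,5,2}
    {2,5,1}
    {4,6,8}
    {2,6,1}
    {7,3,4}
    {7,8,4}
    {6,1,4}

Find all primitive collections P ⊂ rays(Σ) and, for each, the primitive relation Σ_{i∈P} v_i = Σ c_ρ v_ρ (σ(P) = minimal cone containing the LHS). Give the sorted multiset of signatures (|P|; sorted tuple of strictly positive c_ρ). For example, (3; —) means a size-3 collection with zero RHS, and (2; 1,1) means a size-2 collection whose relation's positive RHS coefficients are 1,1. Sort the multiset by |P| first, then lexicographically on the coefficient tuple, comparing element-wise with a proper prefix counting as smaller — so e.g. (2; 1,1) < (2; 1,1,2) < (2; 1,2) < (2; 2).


Primitive collections (14):

  P = {2,7}:  v_{2} + v_{7} = 0  →  sig = (2; —)
  P = {3,6}:  v_{3} + v_{6} = 0  →  sig = (2; —)
  P = {1,3}:  v_{1} + v_{3} = v_{5}  →  sig = (2; 1)
  P = {5,6}:  v_{5} + v_{6} = v_{1}  →  sig = (2; 1)
  P = {3,5}:  v_{3} + v_{5} = v_{2} + v_{4}  →  sig = (2; 1,1)
  P = {5,7}:  v_{5} + v_{7} = v_{4} + v_{6}  →  sig = (2; 1,1)
  P = {6,7}:  v_{6} + v_{7} = v_{4} + v_{8}  →  sig = (2; 1,1)
  P = {1,7}:  v_{1} + v_{7} = v_{4} + 2·v_{6}  →  sig = (2; 1,2)
  P = {5,8}:  v_{5} + v_{8} = 2·v_{6}  →  sig = (2; 2)
  P = {1,8}:  v_{1} + v_{8} = 3·v_{6}  →  sig = (2; 3)
  P = {2,4,6}:  v_{2} + v_{4} + v_{6} = v_{5}  →  sig = (3; 1)
  P = {2,4,8}:  v_{2} + v_{4} + v_{8} = v_{6}  →  sig = (3; 1)
  P = {3,4,8}:  v_{3} + v_{4} + v_{8} = v_{7}  →  sig = (3; 1)
  P = {1,2,4}:  v_{1} + v_{2} + v_{4} = 2·v_{5}  →  sig = (3; 2)

Signatures (|P|; sorted positive RHS coefficients), sorted:
    (2; —)
    (2; —)
    (2; 1)
    (2; 1)
    (2; 1,1)
    (2; 1,1)
    (2; 1,1)
    (2; 1,2)
    (2; 2)
    (2; 3)
    (3; 1)
    (3; 1)
    (3; 1)
    (3; 2)


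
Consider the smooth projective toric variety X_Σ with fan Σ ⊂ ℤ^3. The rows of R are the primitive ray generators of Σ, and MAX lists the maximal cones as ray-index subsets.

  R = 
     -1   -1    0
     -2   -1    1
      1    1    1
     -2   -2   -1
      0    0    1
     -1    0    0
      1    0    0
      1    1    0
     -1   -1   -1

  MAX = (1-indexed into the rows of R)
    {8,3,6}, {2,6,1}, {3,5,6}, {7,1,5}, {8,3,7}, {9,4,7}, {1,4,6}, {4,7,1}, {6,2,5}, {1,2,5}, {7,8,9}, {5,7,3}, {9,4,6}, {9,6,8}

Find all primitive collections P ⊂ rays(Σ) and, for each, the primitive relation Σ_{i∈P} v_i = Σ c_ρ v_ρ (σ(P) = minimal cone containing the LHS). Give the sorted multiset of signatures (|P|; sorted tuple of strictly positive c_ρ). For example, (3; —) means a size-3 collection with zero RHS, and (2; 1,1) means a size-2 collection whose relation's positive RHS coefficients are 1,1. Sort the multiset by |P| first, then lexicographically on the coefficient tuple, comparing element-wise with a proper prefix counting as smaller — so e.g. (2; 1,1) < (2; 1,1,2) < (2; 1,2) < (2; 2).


Σ has 16 primitive collections:

  • {1,8}:  v_{1} + v_{8} = 0  so sig = (2; —)
  • {3,9}:  v_{3} + v_{9} = 0  so sig = (2; —)
  • {6,7}:  v_{6} + v_{7} = 0  so sig = (2; —)
  • {1,3}:  v_{1} + v_{3} = v_{5}  so sig = (2; 1)
  • {1,9}:  v_{1} + v_{9} = v_{4}  so sig = (2; 1)
  • {3,4}:  v_{3} + v_{4} = v_{1}  so sig = (2; 1)
  • {4,8}:  v_{4} + v_{8} = v_{9}  so sig = (2; 1)
  • {5,8}:  v_{5} + v_{8} = v_{3}  so sig = (2; 1)
  • {5,9}:  v_{5} + v_{9} = v_{1}  so sig = (2; 1)
  • {2,7}:  v_{2} + v_{7} = v_{1} + v_{5}  so sig = (2; 1,1)
  • {2,8}:  v_{2} + v_{8} = v_{5} + v_{6}  so sig = (2; 1,1)
  • {2,3}:  v_{2} + v_{3} = 2·v_{5} + v_{6}  so sig = (2; 1,2)
  • {2,9}:  v_{2} + v_{9} = 2·v_{1} + v_{6}  so sig = (2; 1,2)
  • {2,4}:  v_{2} + v_{4} = 3·v_{1} + v_{6}  so sig = (2; 1,3)
  • {4,5}:  v_{4} + v_{5} = 2·v_{1}  so sig = (2; 2)
  • {1,5,6}:  v_{1} + v_{5} + v_{6} = v_{2}  so sig = (3; 1)

so the primitive-relation signature multiset is
[(2; —), (2; —), (2; —), (2; 1), (2; 1), (2; 1), (2; 1), (2; 1), (2; 1), (2; 1,1), (2; 1,1), (2; 1,2), (2; 1,2), (2; 1,3), (2; 2), (3; 1)]


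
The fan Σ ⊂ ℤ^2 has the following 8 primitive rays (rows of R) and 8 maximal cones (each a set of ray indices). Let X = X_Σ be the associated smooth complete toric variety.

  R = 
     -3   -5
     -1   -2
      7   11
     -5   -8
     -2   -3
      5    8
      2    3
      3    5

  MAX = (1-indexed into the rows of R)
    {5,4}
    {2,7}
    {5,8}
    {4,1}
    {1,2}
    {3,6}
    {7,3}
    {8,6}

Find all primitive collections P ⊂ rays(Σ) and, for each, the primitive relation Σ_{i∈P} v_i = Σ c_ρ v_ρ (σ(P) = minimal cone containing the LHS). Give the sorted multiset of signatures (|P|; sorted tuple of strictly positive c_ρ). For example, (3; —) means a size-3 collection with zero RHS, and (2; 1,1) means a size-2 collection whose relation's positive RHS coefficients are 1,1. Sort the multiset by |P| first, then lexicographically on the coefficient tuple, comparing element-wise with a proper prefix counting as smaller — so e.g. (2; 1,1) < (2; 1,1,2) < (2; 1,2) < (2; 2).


Primitive collections (20):

  {1,8}:  v_{1} + v_{8} = 0 ; sig = (2; —)
  {4,6}:  v_{4} + v_{6} = 0 ; sig = (2; —)
  {5,7}:  v_{5} + v_{7} = 0 ; sig = (2; —)
  {1,5}:  v_{1} + v_{5} = v_{4} ; sig = (2; 1)
  {1,6}:  v_{1} + v_{6} = v_{7} ; sig = (2; 1)
  {1,7}:  v_{1} + v_{7} = v_{2} ; sig = (2; 1)
  {2,5}:  v_{2} + v_{5} = v_{1} ; sig = (2; 1)
  {2,8}:  v_{2} + v_{8} = v_{7} ; sig = (2; 1)
  {3,4}:  v_{3} + v_{4} = v_{7} ; sig = (2; 1)
  {3,5}:  v_{3} + v_{5} = v_{6} ; sig = (2; 1)
  {4,7}:  v_{4} + v_{7} = v_{1} ; sig = (2; 1)
  {4,8}:  v_{4} + v_{8} = v_{5} ; sig = (2; 1)
  {5,6}:  v_{5} + v_{6} = v_{8} ; sig = (2; 1)
  {6,7}:  v_{6} + v_{7} = v_{3} ; sig = (2; 1)
  {7,8}:  v_{7} + v_{8} = v_{6} ; sig = (2; 1)
  {1,3}:  v_{1} + v_{3} = 2·v_{7} ; sig = (2; 2)
  {2,4}:  v_{2} + v_{4} = 2·v_{1} ; sig = (2; 2)
  {2,6}:  v_{2} + v_{6} = 2·v_{7} ; sig = (2; 2)
  {3,8}:  v_{3} + v_{8} = 2·v_{6} ; sig = (2; 2)
  {2,3}:  v_{2} + v_{3} = 3·v_{7} ; sig = (2; 3)

Sorted signature multiset PRS(X):
    |P|=2: 20 collections, coeffs (), (), (), (1), (1), (1), (1), (1), (1), (1), (1), (1), (1), (1), (1), (2), (2), (2), (2), (3)
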